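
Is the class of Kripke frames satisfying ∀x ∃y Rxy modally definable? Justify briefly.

Yes: it is seriality, defined by the D schema □r → ◇r.
Suppose □r→◇r is valid. At any x set V(r)=W. Then □r at x, so ◇r at x, so x has a successor.

Yes — defined by □r → ◇r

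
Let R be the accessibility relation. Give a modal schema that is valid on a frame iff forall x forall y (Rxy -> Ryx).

s → □◇s

This is symmetry; the standard corresponding axiom is B: s → □◇s.
Suppose s→□◇s is valid. Take Rxy and set V(s)={x}. Then s at x, so □◇s at x, so ◇s at y, so some z with Ryz has s; z=x, i.e. Ryx.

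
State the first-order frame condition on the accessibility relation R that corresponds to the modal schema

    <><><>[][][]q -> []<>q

This is a Sahlqvist (Geach-type) schema ◇^3□^3q → □^1◇^1q.
Minimal-valuation argument: fix x; take any y with xR^3y and any z with xR^1z. Set V(q) to the set of worlds R-reachable from y in exactly 3 steps. Then □^3q holds at y, so the antecedent holds at x; validity forces ◇^1q at z, giving a w with zR^1w and yR^3w.
First-order correspondent: forall x forall y forall z ((x R^3 y & xRz) -> exists w (y R^3 w & zRw)).

forall x forall y forall z ((x R^3 y & xRz) -> exists w (y R^3 w & zRw))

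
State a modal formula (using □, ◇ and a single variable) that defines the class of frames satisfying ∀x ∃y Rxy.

□p → ◇p

A defining formula is □p → ◇p (the D axiom).
Suppose □p→◇p is valid. At any x set V(p)=W. Then □p at x, so ◇p at x, so x has a successor.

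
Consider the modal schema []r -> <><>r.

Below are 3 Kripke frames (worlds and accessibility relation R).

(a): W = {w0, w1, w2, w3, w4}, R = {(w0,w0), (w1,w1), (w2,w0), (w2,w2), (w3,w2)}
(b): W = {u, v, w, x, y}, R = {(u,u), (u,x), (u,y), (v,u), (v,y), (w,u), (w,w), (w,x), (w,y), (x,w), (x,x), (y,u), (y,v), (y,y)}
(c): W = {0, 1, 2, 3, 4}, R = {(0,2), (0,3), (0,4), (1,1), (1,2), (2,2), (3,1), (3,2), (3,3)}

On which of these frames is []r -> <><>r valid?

This is the axiom for a generalized confluence (Geach) condition; its first-order frame correspondent is forall x exists w (xRw & x R^2 w).
(a): fails — at w4 but no w with w4Rw and w4R²w.
(b): ✓.
(c): fails — at 4 but no w with 4Rw and 4R²w.

(b)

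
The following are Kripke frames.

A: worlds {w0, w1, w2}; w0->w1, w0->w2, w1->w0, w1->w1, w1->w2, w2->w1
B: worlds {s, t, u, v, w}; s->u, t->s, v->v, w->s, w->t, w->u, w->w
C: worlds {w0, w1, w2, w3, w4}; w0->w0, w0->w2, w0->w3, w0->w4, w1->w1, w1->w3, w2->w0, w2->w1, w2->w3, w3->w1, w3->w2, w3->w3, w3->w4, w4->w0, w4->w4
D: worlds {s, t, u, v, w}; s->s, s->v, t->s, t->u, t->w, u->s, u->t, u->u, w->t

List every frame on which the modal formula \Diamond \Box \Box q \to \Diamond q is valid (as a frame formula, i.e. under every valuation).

This is the axiom for a generalized confluence (Geach) condition; its first-order frame correspondent is \forall x \forall y (xRy \to \exists w (y R^2 w \wedge xRw)).
A: ✓.
B: fails — sRu but no w* with uR²w* and sRw*.
C: ✓.
D: fails — sRv but no w* with vR²w* and sRw*.

A, C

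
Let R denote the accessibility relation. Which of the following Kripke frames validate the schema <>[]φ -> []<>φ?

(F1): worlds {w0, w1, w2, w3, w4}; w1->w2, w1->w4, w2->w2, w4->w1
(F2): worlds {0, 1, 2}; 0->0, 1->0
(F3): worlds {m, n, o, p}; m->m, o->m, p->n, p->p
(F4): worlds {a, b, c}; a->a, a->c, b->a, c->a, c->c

Frame correspondent (Sahlqvist): forall x forall y forall z (Rxy & Rxz -> exists w (Ryw & Rzw)) — i.e. convergence.
(F1): fails — Rw1w2 and Rw1w4 but w2 and w4 have no common successor.
(F2): satisfies the condition.
(F3): fails — Rpn and Rpn but n and n have no common successor.
(F4): satisfies the condition.
Valid on: (F2), (F4).

(F2), (F4)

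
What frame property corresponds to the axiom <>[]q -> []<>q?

Convergence

Suppose ◇□q→□◇q is valid. Take Rxy, Rxz and set V(q)={w : Ryw}. Then □q at y so ◇□q at x, so □◇q at x, so ◇q at z, giving w with Rzw and Ryw.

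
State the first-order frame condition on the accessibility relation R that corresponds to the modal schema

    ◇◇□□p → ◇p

∀x ∀y (xR²y → ∃w (yR²w ∧ xRw))

This is a Sahlqvist (Geach-type) schema ◇^2□^2p → □^0◇^1p.
Minimal-valuation argument: fix x; take any y with xR^2y and any z with xR^0z. Set V(p) to the set of worlds R-reachable from y in exactly 2 steps. Then □^2p holds at y, so the antecedent holds at x; validity forces ◇^1p at z, giving a w with zR^1w and yR^2w.
First-order correspondent: ∀x ∀y (xR²y → ∃w (yR²w ∧ xRw)).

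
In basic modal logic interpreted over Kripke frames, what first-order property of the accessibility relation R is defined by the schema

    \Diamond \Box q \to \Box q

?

Equivalently (dual form): ◇q → □◇q.
Suppose ◇q→□◇q is valid. Take Rxy, Rxz and set V(q)={y}. Then ◇q at x, so □◇q at x, so ◇q at z, so some w with Rzw has q; w=y, i.e. Rzy. By symmetry of the argument, Ryz.
The converse is a direct semantic check.
Frame condition: \forall x \forall y \forall z (Rxy \wedge Rxz \to Ryz).

the Euclidean property: \forall x \forall y \forall z (Rxy \wedge Rxz \to Ryz)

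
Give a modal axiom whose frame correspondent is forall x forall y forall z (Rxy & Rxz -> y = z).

◇ψ → □ψ

This is partial functionality; the standard corresponding axiom is CD: ◇ψ → □ψ.
Suppose ◇ψ→□ψ is valid. Take Rxy, Rxz and set V(ψ)={y}. Then ◇ψ at x, so □ψ at x, so ψ at z, i.e. z=y.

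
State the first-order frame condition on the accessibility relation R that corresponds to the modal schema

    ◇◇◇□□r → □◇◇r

This is a Sahlqvist (Geach-type) schema ◇^3□^2r → □^1◇^2r.
Minimal-valuation argument: fix x; take any y with xR^3y and any z with xR^1z. Set V(r) to the set of worlds R-reachable from y in exactly 2 steps. Then □^2r holds at y, so the antecedent holds at x; validity forces ◇^2r at z, giving a w with zR^2w and yR^2w.
First-order correspondent: ∀x ∀y ∀z ((xR³y ∧ xRz) → ∃w (yR²w ∧ zR²w)).

∀x ∀y ∀z ((xR³y ∧ xRz) → ∃w (yR²w ∧ zR²w))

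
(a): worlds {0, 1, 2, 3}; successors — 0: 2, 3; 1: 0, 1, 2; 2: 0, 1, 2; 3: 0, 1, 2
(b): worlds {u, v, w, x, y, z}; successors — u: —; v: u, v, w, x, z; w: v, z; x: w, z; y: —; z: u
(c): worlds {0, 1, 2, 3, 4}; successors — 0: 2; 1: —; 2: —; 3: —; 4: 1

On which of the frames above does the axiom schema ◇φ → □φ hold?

(c)

Frame correspondent (Sahlqvist): ∀x ∀y ∀z (Rxy ∧ Rxz → y = z) — i.e. partial functionality.
(a): fails — 0 sees both 2 and 3.
(b): fails — v sees both u and v.
(c): holds.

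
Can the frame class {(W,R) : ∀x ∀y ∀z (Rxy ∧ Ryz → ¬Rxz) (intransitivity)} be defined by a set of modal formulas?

Modal frame validity is preserved under surjective bounded morphisms.
The 3-cycle (worlds w0,w1,w2 with w0→w1→w2→w0) is intransitive. Mapping every world to a single reflexive point • is a surjective bounded morphism; the reflexive point is not intransitive (R••∧R•• but R••).
Hence intransitivity is not modally definable.

No — not modally definable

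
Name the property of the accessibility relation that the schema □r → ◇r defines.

seriality

Suppose □r→◇r is valid. At any x set V(r)=W. Then □r at x, so ◇r at x, so x has a successor.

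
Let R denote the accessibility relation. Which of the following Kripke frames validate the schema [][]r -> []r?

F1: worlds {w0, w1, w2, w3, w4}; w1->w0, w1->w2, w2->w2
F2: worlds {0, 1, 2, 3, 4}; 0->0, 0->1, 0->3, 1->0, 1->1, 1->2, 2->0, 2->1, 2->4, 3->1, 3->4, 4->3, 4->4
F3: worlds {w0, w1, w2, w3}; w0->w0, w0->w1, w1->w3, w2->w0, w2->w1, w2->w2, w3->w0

F2

The schema corresponds to density: forall x forall y (Rxy -> exists z (Rxz & Rzy)).
F1: fails — Rw1w0 but no z with Rw1z and Rzw0.
F2: condition met.
F3: fails — Rw1w3 but no z with Rw1z and Rzw3.
Valid on: F2.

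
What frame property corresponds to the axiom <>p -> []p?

Suppose ◇p→□p is valid. Take Rxy, Rxz and set V(p)={y}. Then ◇p at x, so □p at x, so p at z, i.e. z=y.
The converse is a direct semantic check.
Frame condition: forall x forall y forall z (Rxy & Rxz -> y = z).

partial functionality: forall x forall y forall z (Rxy & Rxz -> y = z)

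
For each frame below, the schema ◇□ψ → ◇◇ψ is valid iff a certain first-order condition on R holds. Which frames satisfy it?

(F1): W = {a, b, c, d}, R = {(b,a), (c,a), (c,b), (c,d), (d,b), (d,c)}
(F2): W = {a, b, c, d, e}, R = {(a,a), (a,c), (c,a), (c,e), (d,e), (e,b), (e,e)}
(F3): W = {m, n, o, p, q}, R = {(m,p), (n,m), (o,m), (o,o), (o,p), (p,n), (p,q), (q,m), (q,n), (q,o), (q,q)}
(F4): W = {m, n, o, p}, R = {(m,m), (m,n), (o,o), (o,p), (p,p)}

(F3)

This is the axiom for a generalized confluence (Geach) condition; its first-order frame correspondent is ∀x ∀y (xRy → ∃w (yRw ∧ xR²w)).
(F1): fails — bRa but no w with aRw and bR²w.
(F2): fails — eRb but no w with bRw and eR²w.
(F3): satisfies the condition.
(F4): fails — mRn but no w with nRw and mR²w.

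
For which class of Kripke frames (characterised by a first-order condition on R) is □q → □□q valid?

This is the 4 axiom.
It corresponds to transitivity: ∀x ∀y ∀z (Rxy ∧ Ryz → Rxz).

transitivity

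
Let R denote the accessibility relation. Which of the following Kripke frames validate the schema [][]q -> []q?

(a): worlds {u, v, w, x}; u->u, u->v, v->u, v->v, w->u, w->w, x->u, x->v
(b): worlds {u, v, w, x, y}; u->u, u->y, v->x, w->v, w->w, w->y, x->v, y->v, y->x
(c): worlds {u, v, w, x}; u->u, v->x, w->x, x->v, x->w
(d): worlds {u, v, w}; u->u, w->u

(a), (d)

Frame correspondent (Sahlqvist): forall x forall y (Rxy -> exists z (Rxz & Rzy)) — i.e. density.
(a): ✓.
(b): fails — Rvx but no z with Rvz and Rzx.
(c): fails — Rxw but no z with Rxz and Rzw.
(d): ✓.
Valid on: (a), (d).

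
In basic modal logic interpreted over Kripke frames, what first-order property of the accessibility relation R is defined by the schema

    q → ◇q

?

Equivalently (dual form): □q → q.
Suppose □q→q is valid. At any x set V(q)={w : Rxw}. Then □q holds at x, so q holds at x, i.e. Rxx.
Conversely, any frame satisfying ∀x Rxx validates the schema.
So the correspondent is reflexivity.

reflexivity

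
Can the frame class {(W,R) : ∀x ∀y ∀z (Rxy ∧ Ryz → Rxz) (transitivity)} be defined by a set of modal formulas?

This is a Sahlqvist condition; the 4 axiom □p → □□p defines it.
Suppose □p→□□p is valid. Take Rxy, Ryz and set V(p)={w : Rxw}. Then □p at x, so □□p at x, so □p at y, so p at z, i.e. Rxz.

Yes, by □p → □□p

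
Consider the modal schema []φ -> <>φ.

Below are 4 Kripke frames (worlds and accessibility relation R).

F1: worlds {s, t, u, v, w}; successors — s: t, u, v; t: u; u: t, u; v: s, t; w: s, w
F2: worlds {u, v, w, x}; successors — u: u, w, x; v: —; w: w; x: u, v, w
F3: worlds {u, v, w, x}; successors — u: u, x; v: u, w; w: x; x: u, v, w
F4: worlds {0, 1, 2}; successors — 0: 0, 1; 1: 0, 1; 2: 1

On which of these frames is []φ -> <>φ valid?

F1, F3, F4

This is the axiom for seriality; its first-order frame correspondent is forall x exists y Rxy.
F1: condition met.
F2: fails — world v has no successor.
F3: condition met.
F4: condition met.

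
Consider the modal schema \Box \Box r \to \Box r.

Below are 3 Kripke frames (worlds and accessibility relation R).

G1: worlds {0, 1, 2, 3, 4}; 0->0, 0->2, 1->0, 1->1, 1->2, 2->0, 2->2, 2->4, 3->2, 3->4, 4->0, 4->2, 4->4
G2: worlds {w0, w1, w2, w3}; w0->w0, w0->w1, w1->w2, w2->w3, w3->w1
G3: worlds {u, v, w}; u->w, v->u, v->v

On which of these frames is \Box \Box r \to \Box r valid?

G1

The schema corresponds to density: \forall x \forall y (Rxy \to \exists z (Rxz \wedge Rzy)).
G1: satisfies the condition.
G2: fails — Rw1w2 but no z with Rw1z and Rzw2.
G3: fails — Ruw but no z with Ruz and Rzw.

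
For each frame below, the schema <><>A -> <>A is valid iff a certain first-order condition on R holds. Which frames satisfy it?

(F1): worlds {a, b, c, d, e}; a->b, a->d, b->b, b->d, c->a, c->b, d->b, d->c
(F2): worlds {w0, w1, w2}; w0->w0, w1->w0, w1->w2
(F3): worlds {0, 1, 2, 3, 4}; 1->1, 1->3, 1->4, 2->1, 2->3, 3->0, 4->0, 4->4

(F2)

The schema corresponds to a generalized confluence (Geach) condition: forall x forall y (x R^2 y -> exists w (y = w & xRw)).
(F1): fails — aR²c but no w with c=w and aRw.
(F2): holds.
(F3): fails — 1R²0 but no w with 0=w and 1Rw.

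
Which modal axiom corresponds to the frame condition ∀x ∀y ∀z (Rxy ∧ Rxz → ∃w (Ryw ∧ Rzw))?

◇□s → □◇s

The condition is convergence. The .2 schema ◇□s → □◇s defines it.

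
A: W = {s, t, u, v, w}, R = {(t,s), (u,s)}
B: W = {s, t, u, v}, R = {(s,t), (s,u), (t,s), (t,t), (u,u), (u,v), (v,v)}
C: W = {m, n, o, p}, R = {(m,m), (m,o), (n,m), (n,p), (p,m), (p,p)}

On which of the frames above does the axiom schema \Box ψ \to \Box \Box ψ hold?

A

This is the axiom for transitivity; its first-order frame correspondent is \forall x \forall y \forall z (Rxy \wedge Ryz \to Rxz).
A: condition met.
B: fails — Rts and Rsu but not Rtu.
C: fails — Rpm and Rmo but not Rpo.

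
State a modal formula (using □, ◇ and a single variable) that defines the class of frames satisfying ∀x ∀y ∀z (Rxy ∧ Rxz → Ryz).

◇r → □◇r

This is the Euclidean property; the standard corresponding axiom is 5: ◇r → □◇r.
Suppose ◇r→□◇r is valid. Take Rxy, Rxz and set V(r)={y}. Then ◇r at x, so □◇r at x, so ◇r at z, so some w with Rzw has r; w=y, i.e. Rzy. By symmetry of the argument, Ryz.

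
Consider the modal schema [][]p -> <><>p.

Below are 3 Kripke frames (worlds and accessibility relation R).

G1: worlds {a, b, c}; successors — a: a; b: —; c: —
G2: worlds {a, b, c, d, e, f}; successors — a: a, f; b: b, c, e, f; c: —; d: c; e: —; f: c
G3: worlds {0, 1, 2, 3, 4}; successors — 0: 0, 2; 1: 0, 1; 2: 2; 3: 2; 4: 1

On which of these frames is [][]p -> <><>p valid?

G3

The schema corresponds to a generalized confluence (Geach) condition: forall x exists w (x R^2 w & x R^2 w).
G1: fails — at b but no w with bR²w and bR²w.
G2: fails — at c but no w with cR²w and cR²w.
G3: holds.
Valid on: G3.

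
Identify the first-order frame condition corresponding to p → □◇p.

symmetry

Suppose p→□◇p is valid. Take Rxy and set V(p)={x}. Then p at x, so □◇p at x, so ◇p at y, so some z with Ryz has p; z=x, i.e. Ryx.
Conversely, any frame satisfying ∀x ∀y (Rxy → Ryx) validates the schema.
So the correspondent is symmetry.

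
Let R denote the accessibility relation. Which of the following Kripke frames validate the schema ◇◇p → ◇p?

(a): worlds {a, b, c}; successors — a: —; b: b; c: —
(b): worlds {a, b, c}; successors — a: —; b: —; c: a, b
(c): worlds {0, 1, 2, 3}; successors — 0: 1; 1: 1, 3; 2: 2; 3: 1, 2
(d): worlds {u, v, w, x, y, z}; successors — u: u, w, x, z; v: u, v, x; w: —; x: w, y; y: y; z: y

(a), (b)

The schema corresponds to transitivity: ∀x ∀y ∀z (Rxy ∧ Ryz → Rxz).
(a): ✓.
(b): ✓.
(c): fails — R31 and R13 but not R33.
(d): fails — Ruz and Rzy but not Ruy.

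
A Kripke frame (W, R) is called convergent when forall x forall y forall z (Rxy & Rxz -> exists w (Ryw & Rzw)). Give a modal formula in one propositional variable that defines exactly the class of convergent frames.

The condition is convergence. The .2 schema ◇□q → □◇q defines it.

◇□q → □◇q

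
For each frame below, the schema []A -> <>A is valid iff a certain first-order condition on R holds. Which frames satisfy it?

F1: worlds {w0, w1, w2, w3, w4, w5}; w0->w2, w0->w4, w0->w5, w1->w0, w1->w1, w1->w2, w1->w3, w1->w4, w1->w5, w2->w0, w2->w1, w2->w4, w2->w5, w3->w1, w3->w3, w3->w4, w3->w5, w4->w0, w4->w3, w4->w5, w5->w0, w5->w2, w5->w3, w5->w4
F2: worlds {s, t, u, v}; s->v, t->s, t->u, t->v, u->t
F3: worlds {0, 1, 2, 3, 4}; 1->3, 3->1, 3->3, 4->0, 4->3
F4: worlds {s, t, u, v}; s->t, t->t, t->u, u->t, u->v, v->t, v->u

This is the axiom for seriality; its first-order frame correspondent is forall x exists y Rxy.
F1: condition met.
F2: fails — world v has no successor.
F3: fails — world 0 has no successor.
F4: condition met.

F1, F4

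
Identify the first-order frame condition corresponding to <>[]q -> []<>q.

This is the .2 axiom.
It corresponds to convergence: forall x forall y forall z (Rxy & Rxz -> exists w (Ryw & Rzw)).

Convergence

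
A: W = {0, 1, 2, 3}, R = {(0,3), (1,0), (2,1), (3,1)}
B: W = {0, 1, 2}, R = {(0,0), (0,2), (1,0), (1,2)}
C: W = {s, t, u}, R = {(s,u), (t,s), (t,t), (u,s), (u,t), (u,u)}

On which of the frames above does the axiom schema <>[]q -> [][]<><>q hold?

C

The schema corresponds to a generalized confluence (Geach) condition: forall x forall y forall z ((xRy & x R^2 z) -> exists w (yRw & z R^2 w)).
A: fails — 0R3, 0R²1 but no w with 3Rw and 1R²w.
B: fails — 0R0, 0R²2 but no w with 0Rw and 2R²w.
C: holds.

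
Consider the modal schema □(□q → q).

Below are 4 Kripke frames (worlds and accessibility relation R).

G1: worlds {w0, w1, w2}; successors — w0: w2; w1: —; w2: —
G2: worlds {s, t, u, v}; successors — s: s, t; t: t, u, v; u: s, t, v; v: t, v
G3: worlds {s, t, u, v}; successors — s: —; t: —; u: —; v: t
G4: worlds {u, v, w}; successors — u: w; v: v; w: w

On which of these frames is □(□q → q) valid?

The schema corresponds to shift-reflexivity: ∀x ∀y (Rxy → Ryy).
G1: fails — Rw0w2 but not Rw2w2.
G2: fails — Rtu but not Ruu.
G3: fails — Rvt but not Rtt.
G4: condition met.

G4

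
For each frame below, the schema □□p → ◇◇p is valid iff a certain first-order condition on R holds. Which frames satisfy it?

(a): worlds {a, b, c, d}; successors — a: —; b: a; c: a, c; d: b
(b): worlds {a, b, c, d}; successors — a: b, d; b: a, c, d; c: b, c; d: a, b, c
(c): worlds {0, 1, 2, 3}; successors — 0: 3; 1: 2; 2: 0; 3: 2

(b), (c)

This is the axiom for a generalized confluence (Geach) condition; its first-order frame correspondent is ∀x ∃w (xR²w ∧ xR²w).
(a): fails — at a but no w with aR²w and aR²w.
(b): condition met.
(c): condition met.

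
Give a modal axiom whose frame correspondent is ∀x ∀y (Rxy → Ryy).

□(□q → q)

A defining formula is □(□q → q) (the T□ axiom).
Suppose □(□q→q) is valid. Take Rxy and set V(q)={w : Ryw}. Then at y, □q holds; since □(□q→q) at x, □q→q at y, so q at y, i.e. Ryy.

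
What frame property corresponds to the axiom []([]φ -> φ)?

Suppose □(□φ→φ) is valid. Take Rxy and set V(φ)={w : Ryw}. Then at y, □φ holds; since □(□φ→φ) at x, □φ→φ at y, so φ at y, i.e. Ryy.

shift-reflexivity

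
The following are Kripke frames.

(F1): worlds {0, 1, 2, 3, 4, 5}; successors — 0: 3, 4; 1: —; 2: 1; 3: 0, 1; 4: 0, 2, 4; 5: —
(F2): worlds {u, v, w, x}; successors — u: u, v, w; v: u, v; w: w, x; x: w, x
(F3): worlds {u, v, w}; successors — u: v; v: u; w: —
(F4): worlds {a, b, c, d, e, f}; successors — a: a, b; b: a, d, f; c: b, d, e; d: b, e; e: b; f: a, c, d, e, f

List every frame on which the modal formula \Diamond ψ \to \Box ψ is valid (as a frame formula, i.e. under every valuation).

(F3)

This is the axiom for partial functionality; its first-order frame correspondent is \forall x \forall y \forall z (Rxy \wedge Rxz \to y = z).
(F1): fails — 0 sees both 3 and 4.
(F2): fails — u sees both u and v.
(F3): holds.
(F4): fails — a sees both a and b.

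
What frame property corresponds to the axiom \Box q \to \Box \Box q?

Transitivity

This is the 4 axiom.
Its frame correspondent is transitivity — \forall x \forall y \forall z (Rxy \wedge Ryz \to Rxz).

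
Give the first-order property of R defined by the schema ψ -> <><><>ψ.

This is a Sahlqvist (Geach-type) schema ◇^0□^0ψ → □^0◇^3ψ.
Minimal-valuation argument: fix x; take any y with xR^0y and any z with xR^0z. Set V(ψ) to the set of worlds R-reachable from y in exactly 0 steps. Then □^0ψ holds at y, so the antecedent holds at x; validity forces ◇^3ψ at z, giving a w with zR^3w and yR^0w.
First-order correspondent: forall x exists w (x = w & x R^3 w).

forall x exists w (x = w & x R^3 w)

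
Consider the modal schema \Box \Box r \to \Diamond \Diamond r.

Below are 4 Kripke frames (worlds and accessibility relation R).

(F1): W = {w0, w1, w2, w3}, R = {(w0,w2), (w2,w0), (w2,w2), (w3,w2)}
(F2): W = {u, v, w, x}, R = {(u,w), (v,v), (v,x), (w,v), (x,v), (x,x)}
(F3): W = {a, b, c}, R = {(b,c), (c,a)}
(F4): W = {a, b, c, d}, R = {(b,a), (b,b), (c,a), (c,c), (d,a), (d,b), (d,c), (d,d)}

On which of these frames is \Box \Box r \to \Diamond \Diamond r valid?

Frame correspondent (Sahlqvist): \forall x \exists w (x R^2 w \wedge x R^2 w) — i.e. a generalized confluence (Geach) condition.
(F1): fails — at w1 but no w with w1R²w and w1R²w.
(F2): holds.
(F3): fails — at a but no w with aR²w and aR²w.
(F4): fails — at a but no w with aR²w and aR²w.

(F2)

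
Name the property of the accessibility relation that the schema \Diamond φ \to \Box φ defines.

Suppose ◇φ→□φ is valid. Take Rxy, Rxz and set V(φ)={y}. Then ◇φ at x, so □φ at x, so φ at z, i.e. z=y.

partial functionality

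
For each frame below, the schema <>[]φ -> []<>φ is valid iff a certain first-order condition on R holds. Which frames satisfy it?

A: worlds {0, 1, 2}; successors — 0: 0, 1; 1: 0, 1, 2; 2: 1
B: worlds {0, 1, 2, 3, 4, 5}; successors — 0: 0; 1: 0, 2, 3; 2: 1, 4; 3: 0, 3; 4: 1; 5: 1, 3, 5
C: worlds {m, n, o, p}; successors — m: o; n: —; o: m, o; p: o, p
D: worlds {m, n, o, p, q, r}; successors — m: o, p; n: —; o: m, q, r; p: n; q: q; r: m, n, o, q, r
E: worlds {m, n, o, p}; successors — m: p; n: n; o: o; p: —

A, C

This is the axiom for convergence; its first-order frame correspondent is forall x forall y forall z (Rxy & Rxz -> exists w (Ryw & Rzw)).
A: ✓.
B: fails — R10 and R12 but 0 and 2 have no common successor.
C: ✓.
D: fails — Rmo and Rmp but o and p have no common successor.
E: fails — Rmp and Rmp but p and p have no common successor.
Valid on: A, C.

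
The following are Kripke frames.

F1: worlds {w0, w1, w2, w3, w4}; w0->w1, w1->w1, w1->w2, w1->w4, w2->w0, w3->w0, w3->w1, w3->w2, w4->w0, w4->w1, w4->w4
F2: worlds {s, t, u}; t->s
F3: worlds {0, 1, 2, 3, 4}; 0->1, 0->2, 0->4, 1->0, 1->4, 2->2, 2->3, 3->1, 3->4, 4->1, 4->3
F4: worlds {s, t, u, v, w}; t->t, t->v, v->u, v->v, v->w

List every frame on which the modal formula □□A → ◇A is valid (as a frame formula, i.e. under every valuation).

This is the axiom for a generalized confluence (Geach) condition; its first-order frame correspondent is ∀x ∃w (xR²w ∧ xRw).
F1: fails — at w2 but no w with w2R²w and w2Rw.
F2: fails — at s but no w with sR²w and sRw.
F3: ✓.
F4: fails — at s but no w* with sR²w* and sRw*.

F3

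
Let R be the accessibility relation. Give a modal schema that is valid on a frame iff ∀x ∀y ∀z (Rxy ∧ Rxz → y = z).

◇ψ → □ψ

This is partial functionality; the standard corresponding axiom is CD: ◇ψ → □ψ.
Suppose ◇ψ→□ψ is valid. Take Rxy, Rxz and set V(ψ)={y}. Then ◇ψ at x, so □ψ at x, so ψ at z, i.e. z=y.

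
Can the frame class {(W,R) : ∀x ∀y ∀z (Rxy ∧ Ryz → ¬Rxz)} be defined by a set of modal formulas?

If a class were modally definable it would be closed under surjective bounded morphisms (Goldblatt–Thomason).
The 5-cycle (worlds 0,1,2,3,4 with 0→1→2→3→4→0) is intransitive. Mapping every world to a single reflexive point • is a surjective bounded morphism; the reflexive point is not intransitive (R••∧R•• but R••).
Hence intransitivity is not modally definable.

Not modally definable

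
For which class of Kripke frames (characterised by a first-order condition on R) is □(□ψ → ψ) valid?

Suppose □(□ψ→ψ) is valid. Take Rxy and set V(ψ)={w : Ryw}. Then at y, □ψ holds; since □(□ψ→ψ) at x, □ψ→ψ at y, so ψ at y, i.e. Ryy.
The converse is a direct semantic check.
So the correspondent is shift-reflexivity.

Shift-reflexivity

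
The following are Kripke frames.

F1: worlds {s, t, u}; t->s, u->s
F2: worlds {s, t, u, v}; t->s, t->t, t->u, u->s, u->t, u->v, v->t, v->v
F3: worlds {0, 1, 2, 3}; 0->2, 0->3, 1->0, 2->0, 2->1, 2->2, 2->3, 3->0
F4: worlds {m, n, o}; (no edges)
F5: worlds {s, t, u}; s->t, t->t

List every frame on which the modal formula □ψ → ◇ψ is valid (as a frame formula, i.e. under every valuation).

F3

Frame correspondent (Sahlqvist): ∀x ∃y Rxy — i.e. seriality.
F1: fails — world s has no successor.
F2: fails — world s has no successor.
F3: satisfies the condition.
F4: fails — world m has no successor.
F5: fails — world u has no successor.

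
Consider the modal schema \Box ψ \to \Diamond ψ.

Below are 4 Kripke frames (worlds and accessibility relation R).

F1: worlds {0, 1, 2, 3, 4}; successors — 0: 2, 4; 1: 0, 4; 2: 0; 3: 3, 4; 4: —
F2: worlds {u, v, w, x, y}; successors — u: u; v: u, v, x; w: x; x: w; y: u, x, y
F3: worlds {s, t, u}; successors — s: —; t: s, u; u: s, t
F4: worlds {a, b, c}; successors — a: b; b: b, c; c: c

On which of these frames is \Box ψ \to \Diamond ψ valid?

F2, F4

Frame correspondent (Sahlqvist): \forall x \exists y Rxy — i.e. seriality.
F1: fails — world 4 has no successor.
F2: condition met.
F3: fails — world s has no successor.
F4: condition met.
Valid on: F2, F4.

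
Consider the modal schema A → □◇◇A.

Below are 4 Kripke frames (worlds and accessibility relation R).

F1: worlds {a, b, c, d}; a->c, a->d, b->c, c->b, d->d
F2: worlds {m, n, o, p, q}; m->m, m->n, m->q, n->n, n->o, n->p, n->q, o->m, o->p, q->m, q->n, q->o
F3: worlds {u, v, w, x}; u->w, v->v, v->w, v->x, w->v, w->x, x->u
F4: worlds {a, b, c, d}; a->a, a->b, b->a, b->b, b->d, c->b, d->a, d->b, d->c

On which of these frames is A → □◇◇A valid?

Frame correspondent (Sahlqvist): ∀x ∀z (xRz → ∃w (x = w ∧ zR²w)) — i.e. a generalized confluence (Geach) condition.
F1: fails — aRc but no w with a=w and cR²w.
F2: fails — nRp but no w with n=w and pR²w.
F3: fails — vRx but no t with v=t and xR²t.
F4: satisfies the condition.

F4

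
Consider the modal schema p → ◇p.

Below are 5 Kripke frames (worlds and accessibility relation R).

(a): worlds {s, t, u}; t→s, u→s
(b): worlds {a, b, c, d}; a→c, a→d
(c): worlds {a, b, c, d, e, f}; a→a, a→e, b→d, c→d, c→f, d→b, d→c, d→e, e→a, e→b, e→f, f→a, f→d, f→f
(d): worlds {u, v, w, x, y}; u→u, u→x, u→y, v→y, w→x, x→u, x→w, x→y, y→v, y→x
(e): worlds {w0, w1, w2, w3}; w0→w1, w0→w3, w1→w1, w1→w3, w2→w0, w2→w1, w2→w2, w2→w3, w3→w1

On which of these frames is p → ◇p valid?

none

Frame correspondent (Sahlqvist): ∀x Rxx — i.e. reflexivity.
(a): fails — world s does not see itself.
(b): fails — world a does not see itself.
(c): fails — world b does not see itself.
(d): fails — world v does not see itself.
(e): fails — world w0 does not see itself.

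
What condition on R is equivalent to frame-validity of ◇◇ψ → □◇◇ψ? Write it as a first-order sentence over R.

This is a Sahlqvist (Geach-type) schema ◇^2□^0ψ → □^1◇^2ψ.
Minimal-valuation argument: fix x; take any y with xR^2y and any z with xR^1z. Set V(ψ) to the set of worlds R-reachable from y in exactly 0 steps. Then □^0ψ holds at y, so the antecedent holds at x; validity forces ◇^2ψ at z, giving a w with zR^2w and yR^0w.
First-order correspondent: ∀x ∀y ∀z ((xR²y ∧ xRz) → ∃w (y = w ∧ zR²w)).

∀x ∀y ∀z ((xR²y ∧ xRz) → ∃w (y = w ∧ zR²w))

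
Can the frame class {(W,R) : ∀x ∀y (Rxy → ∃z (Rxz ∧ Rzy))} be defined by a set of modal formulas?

Yes: it is density, defined by the C4 schema □□r → □r.

Yes, by □□r → □r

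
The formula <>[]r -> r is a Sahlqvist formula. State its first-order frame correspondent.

Symmetry

This is frame-equivalent to r → □◇r (substitute ¬r for r and contrapose).
Suppose r→□◇r is valid. Take Rxy and set V(r)={x}. Then r at x, so □◇r at x, so ◇r at y, so some z with Ryz has r; z=x, i.e. Ryx.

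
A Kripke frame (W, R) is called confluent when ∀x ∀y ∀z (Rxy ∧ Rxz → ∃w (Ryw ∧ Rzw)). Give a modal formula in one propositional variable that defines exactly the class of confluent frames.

The condition is convergence. The .2 schema ◇□s → □◇s defines it.
Suppose ◇□s→□◇s is valid. Take Rxy, Rxz and set V(s)={w : Ryw}. Then □s at y so ◇□s at x, so □◇s at x, so ◇s at z, giving w with Rzw and Ryw.

◇□s → □◇s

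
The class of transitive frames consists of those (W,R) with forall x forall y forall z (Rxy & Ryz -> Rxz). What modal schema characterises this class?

The condition is transitivity. The 4 schema □q → □□q defines it.
Suppose □q→□□q is valid. Take Rxy, Ryz and set V(q)={w : Rxw}. Then □q at x, so □□q at x, so □q at y, so q at z, i.e. Rxz.

□q → □□q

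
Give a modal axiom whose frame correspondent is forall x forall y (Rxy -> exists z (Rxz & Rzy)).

The condition is density. The C4 schema □□q → □q defines it.

□□q → □q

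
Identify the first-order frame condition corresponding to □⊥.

emptiness of R

□⊥ is valid iff no world has any successor (otherwise □⊥ fails at any world with one).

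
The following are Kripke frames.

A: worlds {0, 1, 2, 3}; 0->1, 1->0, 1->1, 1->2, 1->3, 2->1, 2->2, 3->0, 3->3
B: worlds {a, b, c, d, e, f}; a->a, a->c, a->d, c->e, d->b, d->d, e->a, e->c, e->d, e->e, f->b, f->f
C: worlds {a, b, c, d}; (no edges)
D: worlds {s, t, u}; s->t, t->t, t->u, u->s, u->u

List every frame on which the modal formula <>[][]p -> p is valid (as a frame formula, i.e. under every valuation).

A, C, D

The schema corresponds to a generalized confluence (Geach) condition: forall x forall y (xRy -> exists w (y R^2 w & x = w)).
A: holds.
B: fails — aRd but no w with dR²w and a=w.
C: holds.
D: holds.
Valid on: A, C, D.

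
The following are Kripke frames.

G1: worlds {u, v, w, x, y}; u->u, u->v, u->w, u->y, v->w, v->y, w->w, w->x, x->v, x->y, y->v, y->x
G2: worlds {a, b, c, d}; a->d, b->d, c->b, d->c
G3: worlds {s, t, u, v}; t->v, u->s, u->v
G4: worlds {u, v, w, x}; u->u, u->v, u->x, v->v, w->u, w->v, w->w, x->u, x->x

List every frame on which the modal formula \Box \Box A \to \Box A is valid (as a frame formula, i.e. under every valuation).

G4

Frame correspondent (Sahlqvist): \forall x \forall y (Rxy \to \exists z (Rxz \wedge Rzy)) — i.e. density.
G1: fails — Ryx but no z with Ryz and Rzx.
G2: fails — Rad but no z with Raz and Rzd.
G3: fails — Rus but no z with Ruz and Rzs.
G4: condition met.
Valid on: G4.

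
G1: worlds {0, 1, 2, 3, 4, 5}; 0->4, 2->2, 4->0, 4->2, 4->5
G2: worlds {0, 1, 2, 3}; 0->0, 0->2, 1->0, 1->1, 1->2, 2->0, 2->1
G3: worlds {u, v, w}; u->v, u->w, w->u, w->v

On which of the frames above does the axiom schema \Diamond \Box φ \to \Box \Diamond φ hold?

Frame correspondent (Sahlqvist): \forall x \forall y \forall z (Rxy \wedge Rxz \to \exists w (Ryw \wedge Rzw)) — i.e. convergence.
G1: fails — R45 and R45 but 5 and 5 have no common successor.
G2: satisfies the condition.
G3: fails — Ruv and Ruv but v and v have no common successor.

G2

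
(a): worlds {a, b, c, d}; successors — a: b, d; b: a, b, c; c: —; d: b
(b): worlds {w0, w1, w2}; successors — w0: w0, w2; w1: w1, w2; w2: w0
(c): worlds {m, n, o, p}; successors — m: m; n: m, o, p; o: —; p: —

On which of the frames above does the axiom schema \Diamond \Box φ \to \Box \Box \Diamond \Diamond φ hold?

This is the axiom for a generalized confluence (Geach) condition; its first-order frame correspondent is \forall x \forall y \forall z ((xRy \wedge x R^2 z) \to \exists w (yRw \wedge z R^2 w)).
(a): fails — aRb, aR²c but no w with bRw and cR²w.
(b): holds.
(c): fails — nRo, nR²m but no w with oRw and mR²w.

(b)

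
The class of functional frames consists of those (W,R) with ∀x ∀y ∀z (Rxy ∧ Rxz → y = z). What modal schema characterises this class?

◇r → □r

A defining formula is ◇r → □r (the CD axiom).
Suppose ◇r→□r is valid. Take Rxy, Rxz and set V(r)={y}. Then ◇r at x, so □r at x, so r at z, i.e. z=y.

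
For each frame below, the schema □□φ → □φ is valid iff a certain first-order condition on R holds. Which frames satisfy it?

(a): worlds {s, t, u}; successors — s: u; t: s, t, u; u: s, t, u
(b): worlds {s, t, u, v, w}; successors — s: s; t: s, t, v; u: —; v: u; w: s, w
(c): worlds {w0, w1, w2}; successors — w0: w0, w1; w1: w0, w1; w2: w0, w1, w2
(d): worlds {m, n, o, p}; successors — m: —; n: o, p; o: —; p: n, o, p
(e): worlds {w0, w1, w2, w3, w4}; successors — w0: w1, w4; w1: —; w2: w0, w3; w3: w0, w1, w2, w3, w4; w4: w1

(a), (c), (d)

The schema corresponds to density: ∀x ∀y (Rxy → ∃z (Rxz ∧ Rzy)).
(a): satisfies the condition.
(b): fails — Rvu but no z with Rvz and Rzu.
(c): satisfies the condition.
(d): satisfies the condition.
(e): fails — Rw0w4 but no z with Rw0z and Rzw4.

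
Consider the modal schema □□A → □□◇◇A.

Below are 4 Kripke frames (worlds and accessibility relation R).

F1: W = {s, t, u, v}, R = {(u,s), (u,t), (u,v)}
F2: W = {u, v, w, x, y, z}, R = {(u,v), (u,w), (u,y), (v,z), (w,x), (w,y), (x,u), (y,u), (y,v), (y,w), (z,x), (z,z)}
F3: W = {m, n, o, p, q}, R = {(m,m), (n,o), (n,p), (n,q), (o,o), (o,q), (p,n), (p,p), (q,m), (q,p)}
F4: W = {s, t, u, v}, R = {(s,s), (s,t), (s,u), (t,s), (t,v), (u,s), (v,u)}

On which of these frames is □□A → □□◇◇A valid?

This is the axiom for a generalized confluence (Geach) condition; its first-order frame correspondent is ∀x ∀z (xR²z → ∃w (xR²w ∧ zR²w)).
F1: satisfies the condition.
F2: fails — vR²x but no t with vR²t and xR²t.
F3: satisfies the condition.
F4: satisfies the condition.

F1, F3, F4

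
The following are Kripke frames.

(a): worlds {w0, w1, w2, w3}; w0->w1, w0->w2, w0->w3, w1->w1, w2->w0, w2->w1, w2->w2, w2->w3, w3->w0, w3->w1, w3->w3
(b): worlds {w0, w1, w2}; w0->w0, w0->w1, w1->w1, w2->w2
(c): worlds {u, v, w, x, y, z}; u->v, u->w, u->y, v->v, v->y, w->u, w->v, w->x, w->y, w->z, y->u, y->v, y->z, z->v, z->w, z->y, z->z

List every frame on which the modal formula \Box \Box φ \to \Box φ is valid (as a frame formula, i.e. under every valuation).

(a), (b)

The schema corresponds to density: \forall x \forall y (Rxy \to \exists z (Rxz \wedge Rzy)).
(a): holds.
(b): holds.
(c): fails — Ruw but no t with Rut and Rtw.
Valid on: (a), (b).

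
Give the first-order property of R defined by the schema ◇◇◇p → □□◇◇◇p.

This is a Sahlqvist (Geach-type) schema ◇^3□^0p → □^2◇^3p.
Minimal-valuation argument: fix x; take any y with xR^3y and any z with xR^2z. Set V(p) to the set of worlds R-reachable from y in exactly 0 steps. Then □^0p holds at y, so the antecedent holds at x; validity forces ◇^3p at z, giving a w with zR^3w and yR^0w.
First-order correspondent: ∀x ∀y ∀z ((xR³y ∧ xR²z) → ∃w (y = w ∧ zR³w)).

∀x ∀y ∀z ((xR³y ∧ xR²z) → ∃w (y = w ∧ zR³w))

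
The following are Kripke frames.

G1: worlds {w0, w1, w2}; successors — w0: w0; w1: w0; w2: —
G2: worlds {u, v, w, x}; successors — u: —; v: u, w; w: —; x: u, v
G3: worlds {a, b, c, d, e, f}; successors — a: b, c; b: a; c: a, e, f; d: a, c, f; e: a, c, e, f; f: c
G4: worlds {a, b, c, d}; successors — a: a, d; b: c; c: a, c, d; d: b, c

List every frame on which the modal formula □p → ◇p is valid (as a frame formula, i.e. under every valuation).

G3, G4

Frame correspondent (Sahlqvist): ∀x ∃y Rxy — i.e. seriality.
G1: fails — world w2 has no successor.
G2: fails — world u has no successor.
G3: holds.
G4: holds.
Valid on: G3, G4.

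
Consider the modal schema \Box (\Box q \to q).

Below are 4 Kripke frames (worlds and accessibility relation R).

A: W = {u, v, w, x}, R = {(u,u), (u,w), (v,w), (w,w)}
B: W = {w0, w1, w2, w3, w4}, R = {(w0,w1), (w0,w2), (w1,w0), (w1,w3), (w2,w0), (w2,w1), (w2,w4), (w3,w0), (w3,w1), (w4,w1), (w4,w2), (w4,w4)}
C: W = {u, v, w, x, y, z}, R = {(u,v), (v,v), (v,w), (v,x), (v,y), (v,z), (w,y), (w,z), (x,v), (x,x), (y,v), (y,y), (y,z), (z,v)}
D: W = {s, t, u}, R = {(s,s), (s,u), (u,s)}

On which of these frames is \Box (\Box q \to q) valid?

Frame correspondent (Sahlqvist): \forall x \forall y (Rxy \to Ryy) — i.e. shift-reflexivity.
A: ✓.
B: fails — Rw1w0 but not Rw0w0.
C: fails — Rvz but not Rzz.
D: fails — Rsu but not Ruu.
Valid on: A.

A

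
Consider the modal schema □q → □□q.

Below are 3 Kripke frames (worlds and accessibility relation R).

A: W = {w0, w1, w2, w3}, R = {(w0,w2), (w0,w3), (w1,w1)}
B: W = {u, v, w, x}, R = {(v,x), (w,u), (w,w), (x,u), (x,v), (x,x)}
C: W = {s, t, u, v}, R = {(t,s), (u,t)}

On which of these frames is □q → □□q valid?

A

Frame correspondent (Sahlqvist): ∀x ∀y ∀z (Rxy ∧ Ryz → Rxz) — i.e. transitivity.
A: holds.
B: fails — Rvx and Rxu but not Rvu.
C: fails — Rut and Rts but not Rus.
Valid on: A.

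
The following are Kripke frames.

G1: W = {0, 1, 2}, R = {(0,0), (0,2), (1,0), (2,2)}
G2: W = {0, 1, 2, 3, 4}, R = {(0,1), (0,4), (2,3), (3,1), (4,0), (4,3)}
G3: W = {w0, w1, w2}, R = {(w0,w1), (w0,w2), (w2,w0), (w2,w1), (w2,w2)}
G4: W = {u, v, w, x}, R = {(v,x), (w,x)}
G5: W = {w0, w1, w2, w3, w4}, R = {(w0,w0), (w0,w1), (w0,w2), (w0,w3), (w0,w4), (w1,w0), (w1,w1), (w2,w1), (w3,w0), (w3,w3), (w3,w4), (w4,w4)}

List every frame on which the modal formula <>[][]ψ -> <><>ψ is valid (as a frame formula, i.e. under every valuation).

G1, G5

The schema corresponds to a generalized confluence (Geach) condition: forall x forall y (xRy -> exists w (y R^2 w & x R^2 w)).
G1: satisfies the condition.
G2: fails — 0R1 but no w with 1R²w and 0R²w.
G3: fails — w0Rw1 but no w with w1R²w and w0R²w.
G4: fails — vRx but no t with xR²t and vR²t.
G5: satisfies the condition.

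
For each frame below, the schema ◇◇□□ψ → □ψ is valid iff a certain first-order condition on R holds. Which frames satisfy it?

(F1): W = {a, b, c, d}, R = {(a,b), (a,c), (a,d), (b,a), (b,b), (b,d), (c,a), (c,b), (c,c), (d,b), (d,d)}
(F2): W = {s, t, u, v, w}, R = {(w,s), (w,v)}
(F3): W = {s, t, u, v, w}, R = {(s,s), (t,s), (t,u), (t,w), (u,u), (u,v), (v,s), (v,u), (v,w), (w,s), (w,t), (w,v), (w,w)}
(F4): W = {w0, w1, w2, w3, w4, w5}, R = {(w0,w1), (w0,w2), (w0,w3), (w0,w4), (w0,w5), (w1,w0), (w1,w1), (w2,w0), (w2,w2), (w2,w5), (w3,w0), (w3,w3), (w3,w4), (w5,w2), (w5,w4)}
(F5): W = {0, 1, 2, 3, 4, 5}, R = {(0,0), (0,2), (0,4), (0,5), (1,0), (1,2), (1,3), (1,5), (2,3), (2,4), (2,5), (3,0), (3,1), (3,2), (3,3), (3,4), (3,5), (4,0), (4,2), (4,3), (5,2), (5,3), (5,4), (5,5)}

Frame correspondent (Sahlqvist): ∀x ∀y ∀z ((xR²y ∧ xRz) → ∃w (yR²w ∧ z = w)) — i.e. a generalized confluence (Geach) condition.
(F1): fails — aR²d, aRc but no w with dR²w and c=w.
(F2): holds.
(F3): fails — tR²s, tRu but no w* with sR²w* and u=w*.
(F4): fails — w0R²w4, w0Rw1 but no w with w4R²w and w1=w.
(F5): fails — 3R²0, 3R1 but no w with 0R²w and 1=w.

(F2)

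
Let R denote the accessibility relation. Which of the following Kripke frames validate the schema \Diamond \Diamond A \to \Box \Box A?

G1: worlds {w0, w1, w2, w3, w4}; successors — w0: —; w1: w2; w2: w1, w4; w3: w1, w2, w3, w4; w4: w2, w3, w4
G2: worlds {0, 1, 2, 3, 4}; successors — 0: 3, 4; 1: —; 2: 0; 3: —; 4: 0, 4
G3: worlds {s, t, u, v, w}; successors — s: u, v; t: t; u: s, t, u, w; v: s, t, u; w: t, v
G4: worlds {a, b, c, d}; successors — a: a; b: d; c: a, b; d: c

Frame correspondent (Sahlqvist): \forall x \forall y \forall z ((x R^2 y \wedge x R^2 z) \to \exists w (y = w \wedge z = w)) — i.e. a generalized confluence (Geach) condition.
G1: fails — w1R²w1, w1R²w4 but w1 ≠ w4.
G2: fails — 0R²0, 0R²4 but 0 ≠ 4.
G3: fails — sR²s, sR²t but s ≠ t.
G4: fails — cR²a, cR²d but a ≠ d.

none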